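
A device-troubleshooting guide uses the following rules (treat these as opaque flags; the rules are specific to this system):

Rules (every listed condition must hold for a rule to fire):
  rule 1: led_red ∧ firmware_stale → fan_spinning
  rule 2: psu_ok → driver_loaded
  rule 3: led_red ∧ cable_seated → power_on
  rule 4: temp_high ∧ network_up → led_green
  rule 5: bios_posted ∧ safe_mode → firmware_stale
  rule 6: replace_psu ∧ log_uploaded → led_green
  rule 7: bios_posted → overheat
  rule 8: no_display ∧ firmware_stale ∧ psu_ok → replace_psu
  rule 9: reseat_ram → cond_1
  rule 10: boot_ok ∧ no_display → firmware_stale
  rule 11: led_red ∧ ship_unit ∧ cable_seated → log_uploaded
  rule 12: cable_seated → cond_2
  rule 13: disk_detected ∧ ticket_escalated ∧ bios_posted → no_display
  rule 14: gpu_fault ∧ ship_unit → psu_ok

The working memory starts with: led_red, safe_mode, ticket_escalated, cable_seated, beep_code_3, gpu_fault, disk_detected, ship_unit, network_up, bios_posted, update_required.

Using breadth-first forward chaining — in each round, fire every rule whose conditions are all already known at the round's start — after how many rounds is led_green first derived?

Round 1: rule 3 [led_red ∧ cable_seated → power_on]; rule 5 [bios_posted ∧ safe_mode → firmware_stale]; rule 7 [bios_posted → overheat]; rule 11 [led_red ∧ ship_unit ∧ cable_seated → log_uploaded]; rule 12 [cable_seated → cond_2]; rule 13 [disk_detected ∧ ticket_escalated ∧ bios_posted → no_display]; rule 14 [gpu_fault ∧ ship_unit → psu_ok]. New: power_on, firmware_stale, overheat, log_uploaded, cond_2, no_display, psu_ok.
Round 2: rule 1 [led_red ∧ firmware_stale → fan_spinning]; rule 2 [psu_ok → driver_loaded]; rule 8 [no_display ∧ firmware_stale ∧ psu_ok → replace_psu]. New: fan_spinning, driver_loaded, replace_psu.
Round 3: rule 6 [replace_psu ∧ log_uploaded → led_green]. New: led_green.
led_green first appears in round 3.

3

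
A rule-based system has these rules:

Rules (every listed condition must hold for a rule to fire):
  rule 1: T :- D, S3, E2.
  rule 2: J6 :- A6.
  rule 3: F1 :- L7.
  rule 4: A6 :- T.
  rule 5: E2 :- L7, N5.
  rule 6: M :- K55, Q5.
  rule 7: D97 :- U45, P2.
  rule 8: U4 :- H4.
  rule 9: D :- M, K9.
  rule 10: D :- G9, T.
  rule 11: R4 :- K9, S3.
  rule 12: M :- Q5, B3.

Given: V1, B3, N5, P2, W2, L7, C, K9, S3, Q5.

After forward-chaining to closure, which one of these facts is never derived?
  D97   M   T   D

D97

[1] rule 3 [F1 :- L7.]; rule 5 [E2 :- L7, N5.]; rule 11 [R4 :- K9, S3.]; rule 12 [M :- Q5, B3.]. ⇒ new: F1, E2, R4, M.
[2] rule 9 [D :- M, K9.]. ⇒ new: D.
[3] rule 1 [T :- D, S3, E2.]. ⇒ new: T.
[4] rule 4 [A6 :- T.]. ⇒ new: A6.
[5] rule 2 [J6 :- A6.]. ⇒ new: J6.
Derived: T (round 3), D (round 2), M (round 1). D97 never appears in any round.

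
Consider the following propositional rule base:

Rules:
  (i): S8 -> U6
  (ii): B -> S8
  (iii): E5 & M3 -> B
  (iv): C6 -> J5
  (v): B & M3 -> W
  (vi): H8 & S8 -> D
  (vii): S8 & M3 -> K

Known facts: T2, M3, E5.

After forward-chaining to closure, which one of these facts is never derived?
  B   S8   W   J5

J5

Round 1 — (iii), derive B.
Round 2 — (ii), (v), derive S8, W.
Round 3 — (i), (vii), derive U6, K.
Derived: S8 (round 2), W (round 2), B (round 1). J5 never appears in any round.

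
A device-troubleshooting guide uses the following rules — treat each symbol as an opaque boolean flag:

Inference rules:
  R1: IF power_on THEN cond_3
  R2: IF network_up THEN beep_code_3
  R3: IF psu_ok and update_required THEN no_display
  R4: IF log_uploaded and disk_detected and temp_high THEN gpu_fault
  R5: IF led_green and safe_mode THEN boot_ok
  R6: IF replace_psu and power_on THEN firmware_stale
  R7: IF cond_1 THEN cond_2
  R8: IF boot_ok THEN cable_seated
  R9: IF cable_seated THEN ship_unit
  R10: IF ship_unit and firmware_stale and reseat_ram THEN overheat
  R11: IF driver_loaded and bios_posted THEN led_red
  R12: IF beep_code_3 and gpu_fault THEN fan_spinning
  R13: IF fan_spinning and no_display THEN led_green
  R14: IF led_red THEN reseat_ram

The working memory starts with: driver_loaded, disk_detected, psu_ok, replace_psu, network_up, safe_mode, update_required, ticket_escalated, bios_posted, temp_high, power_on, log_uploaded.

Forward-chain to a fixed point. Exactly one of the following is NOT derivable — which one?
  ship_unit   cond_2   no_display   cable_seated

Round 1 — R1, R2, R3, R4, R6, R11, derive cond_3, beep_code_3, no_display, gpu_fault, firmware_stale, led_red.
Round 2 — R12, R14, derive fan_spinning, reseat_ram.
Round 3 — R13, derive led_green.
Round 4 — R5, derive boot_ok.
Round 5 — R8, derive cable_seated.
Round 6 — R9, derive ship_unit.
Round 7 — R10, derive overheat.
Derived: no_display (round 1), cable_seated (round 5), ship_unit (round 6). cond_2 never appears in any round.

cond_2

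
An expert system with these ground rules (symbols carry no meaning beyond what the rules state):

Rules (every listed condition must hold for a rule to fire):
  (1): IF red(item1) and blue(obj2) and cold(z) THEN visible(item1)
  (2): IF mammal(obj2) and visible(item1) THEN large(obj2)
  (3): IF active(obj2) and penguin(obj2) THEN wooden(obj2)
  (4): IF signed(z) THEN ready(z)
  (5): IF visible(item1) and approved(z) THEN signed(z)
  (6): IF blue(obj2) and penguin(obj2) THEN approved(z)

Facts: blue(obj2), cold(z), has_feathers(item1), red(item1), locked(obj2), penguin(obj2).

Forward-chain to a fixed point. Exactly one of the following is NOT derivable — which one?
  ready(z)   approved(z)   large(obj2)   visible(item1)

Round 1: (1) [IF red(item1) and blue(obj2) and cold(z) THEN visible(item1)]; (6) [IF blue(obj2) and penguin(obj2) THEN approved(z)]. New: visible(item1), approved(z).
Round 2: (5) [IF visible(item1) and approved(z) THEN signed(z)]. New: signed(z).
Round 3: (4) [IF signed(z) THEN ready(z)]. New: ready(z).
Derived: visible(item1) (round 1), approved(z) (round 1), ready(z) (round 3). large(obj2) never appears in any round.

large(obj2)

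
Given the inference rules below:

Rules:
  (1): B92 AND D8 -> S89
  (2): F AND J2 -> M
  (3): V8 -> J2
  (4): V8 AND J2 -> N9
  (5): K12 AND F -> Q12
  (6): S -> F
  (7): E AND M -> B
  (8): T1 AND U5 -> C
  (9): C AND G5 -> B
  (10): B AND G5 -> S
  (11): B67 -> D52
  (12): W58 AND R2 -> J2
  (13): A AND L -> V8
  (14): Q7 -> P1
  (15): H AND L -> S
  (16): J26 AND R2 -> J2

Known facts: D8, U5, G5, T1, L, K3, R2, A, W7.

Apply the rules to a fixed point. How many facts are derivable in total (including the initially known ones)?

17

[1] (8) [T1 AND U5 -> C]; (13) [A AND L -> V8]. ⇒ new: C, V8.
[2] (3) [V8 -> J2]; (9) [C AND G5 -> B]. ⇒ new: J2, B.
[3] (4) [V8 AND J2 -> N9]; (10) [B AND G5 -> S]. ⇒ new: N9, S.
[4] (6) [S -> F]. ⇒ new: F.
[5] (2) [F AND J2 -> M]. ⇒ new: M.
Closure: {A, B, C, D8, F, G5, J2, K3, L, M, N9, R2, S, T1, U5, V8, W7} — 17 facts.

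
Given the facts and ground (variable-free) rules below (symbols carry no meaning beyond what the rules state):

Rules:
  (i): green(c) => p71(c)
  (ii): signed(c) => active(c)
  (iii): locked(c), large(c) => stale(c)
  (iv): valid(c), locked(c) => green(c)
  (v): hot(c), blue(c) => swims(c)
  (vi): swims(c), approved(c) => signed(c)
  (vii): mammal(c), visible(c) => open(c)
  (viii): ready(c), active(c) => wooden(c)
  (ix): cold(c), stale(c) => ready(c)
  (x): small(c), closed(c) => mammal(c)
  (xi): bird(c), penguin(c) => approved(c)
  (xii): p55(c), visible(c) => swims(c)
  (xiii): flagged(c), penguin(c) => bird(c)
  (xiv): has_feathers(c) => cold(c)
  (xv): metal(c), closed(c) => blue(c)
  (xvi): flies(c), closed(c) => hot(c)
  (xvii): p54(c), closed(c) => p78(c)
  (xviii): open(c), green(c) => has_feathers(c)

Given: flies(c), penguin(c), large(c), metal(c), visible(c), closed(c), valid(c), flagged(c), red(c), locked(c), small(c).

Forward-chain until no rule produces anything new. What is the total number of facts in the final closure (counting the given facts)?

Round 1 — (iii), (iv), (x), (xiii), (xv), (xvi), derive stale(c), green(c), mammal(c), bird(c), blue(c), hot(c).
Round 2 — (i), (v), (vii), (xi), derive p71(c), swims(c), open(c), approved(c).
Round 3 — (vi), (xviii), derive signed(c), has_feathers(c).
Round 4 — (ii), (xiv), derive active(c), cold(c).
Round 5 — (ix), derive ready(c).
Round 6 — (viii), derive wooden(c).
Closure: {active(c), approved(c), bird(c), blue(c), closed(c), cold(c), flagged(c), flies(c), green(c), has_feathers(c), hot(c), large(c), locked(c), mammal(c), metal(c), open(c), p71(c), penguin(c), ready(c), red(c), signed(c), small(c), stale(c), swims(c), valid(c), visible(c), wooden(c)} — 27 facts.

27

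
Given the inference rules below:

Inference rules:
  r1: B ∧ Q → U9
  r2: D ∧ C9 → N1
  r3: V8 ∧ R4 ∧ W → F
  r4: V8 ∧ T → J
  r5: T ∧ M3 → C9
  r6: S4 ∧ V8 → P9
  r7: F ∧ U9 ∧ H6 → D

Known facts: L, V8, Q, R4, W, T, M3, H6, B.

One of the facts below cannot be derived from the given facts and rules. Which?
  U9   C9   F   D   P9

P9

Round 1: r1 [B ∧ Q → U9]; r3 [V8 ∧ R4 ∧ W → F]; r4 [V8 ∧ T → J]; r5 [T ∧ M3 → C9]. New: U9, F, J, C9.
Round 2: r7 [F ∧ U9 ∧ H6 → D]. New: D.
Round 3: r2 [D ∧ C9 → N1]. New: N1.
Derived: D (round 2), F (round 1), U9 (round 1), C9 (round 1). P9 never appears in any round.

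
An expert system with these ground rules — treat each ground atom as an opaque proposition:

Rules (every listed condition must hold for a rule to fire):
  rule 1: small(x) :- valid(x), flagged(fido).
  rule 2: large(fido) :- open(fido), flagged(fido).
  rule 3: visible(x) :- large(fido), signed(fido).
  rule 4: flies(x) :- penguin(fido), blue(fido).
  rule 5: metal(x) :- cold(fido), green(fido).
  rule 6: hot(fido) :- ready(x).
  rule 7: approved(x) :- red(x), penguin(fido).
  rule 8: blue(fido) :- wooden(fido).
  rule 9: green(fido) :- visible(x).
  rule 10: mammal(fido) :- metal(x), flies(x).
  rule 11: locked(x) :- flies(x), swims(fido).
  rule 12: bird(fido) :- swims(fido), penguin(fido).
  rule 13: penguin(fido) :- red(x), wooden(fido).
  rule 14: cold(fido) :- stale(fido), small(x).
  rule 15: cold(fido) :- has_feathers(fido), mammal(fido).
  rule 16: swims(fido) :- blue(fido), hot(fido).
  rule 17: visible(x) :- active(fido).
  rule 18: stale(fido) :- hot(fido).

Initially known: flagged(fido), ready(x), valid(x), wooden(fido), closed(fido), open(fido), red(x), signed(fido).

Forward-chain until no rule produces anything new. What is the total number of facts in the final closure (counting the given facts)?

24

Round 1: rule 1 [small(x) :- valid(x), flagged(fido).]; rule 2 [large(fido) :- open(fido), flagged(fido).]; rule 6 [hot(fido) :- ready(x).]; rule 8 [blue(fido) :- wooden(fido).]; rule 13 [penguin(fido) :- red(x), wooden(fido).]. New: small(x), large(fido), hot(fido), blue(fido), penguin(fido).
Round 2: rule 3 [visible(x) :- large(fido), signed(fido).]; rule 4 [flies(x) :- penguin(fido), blue(fido).]; rule 7 [approved(x) :- red(x), penguin(fido).]; rule 16 [swims(fido) :- blue(fido), hot(fido).]; rule 18 [stale(fido) :- hot(fido).]. New: visible(x), flies(x), approved(x), swims(fido), stale(fido).
Round 3: rule 9 [green(fido) :- visible(x).]; rule 11 [locked(x) :- flies(x), swims(fido).]; rule 12 [bird(fido) :- swims(fido), penguin(fido).]; rule 14 [cold(fido) :- stale(fido), small(x).]. New: green(fido), locked(x), bird(fido), cold(fido).
Round 4: rule 5 [metal(x) :- cold(fido), green(fido).]. New: metal(x).
Round 5: rule 10 [mammal(fido) :- metal(x), flies(x).]. New: mammal(fido).
Closure: {approved(x), bird(fido), blue(fido), closed(fido), cold(fido), flagged(fido), flies(x), green(fido), hot(fido), large(fido), locked(x), mammal(fido), metal(x), open(fido), penguin(fido), ready(x), red(x), signed(fido), small(x), stale(fido), swims(fido), valid(x), visible(x), wooden(fido)} — 24 facts.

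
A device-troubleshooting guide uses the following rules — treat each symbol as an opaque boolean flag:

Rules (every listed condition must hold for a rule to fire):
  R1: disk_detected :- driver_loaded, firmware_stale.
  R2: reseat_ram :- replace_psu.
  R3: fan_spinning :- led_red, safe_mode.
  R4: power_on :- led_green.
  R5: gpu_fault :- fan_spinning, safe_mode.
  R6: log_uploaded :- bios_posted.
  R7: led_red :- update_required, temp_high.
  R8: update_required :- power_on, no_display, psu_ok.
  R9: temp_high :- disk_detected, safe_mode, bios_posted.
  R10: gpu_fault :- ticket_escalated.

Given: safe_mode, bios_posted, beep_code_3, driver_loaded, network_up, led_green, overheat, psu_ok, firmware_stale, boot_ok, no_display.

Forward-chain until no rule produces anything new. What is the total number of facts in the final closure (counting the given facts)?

19

[1] R1 [disk_detected :- driver_loaded, firmware_stale.]; R4 [power_on :- led_green.]; R6 [log_uploaded :- bios_posted.]. ⇒ new: disk_detected, power_on, log_uploaded.
[2] R8 [update_required :- power_on, no_display, psu_ok.]; R9 [temp_high :- disk_detected, safe_mode, bios_posted.]. ⇒ new: update_required, temp_high.
[3] R7 [led_red :- update_required, temp_high.]. ⇒ new: led_red.
[4] R3 [fan_spinning :- led_red, safe_mode.]. ⇒ new: fan_spinning.
[5] R5 [gpu_fault :- fan_spinning, safe_mode.]. ⇒ new: gpu_fault.
Closure: {beep_code_3, bios_posted, boot_ok, disk_detected, driver_loaded, fan_spinning, firmware_stale, gpu_fault, led_green, led_red, log_uploaded, network_up, no_display, overheat, power_on, psu_ok, safe_mode, temp_high, update_required} — 19 facts.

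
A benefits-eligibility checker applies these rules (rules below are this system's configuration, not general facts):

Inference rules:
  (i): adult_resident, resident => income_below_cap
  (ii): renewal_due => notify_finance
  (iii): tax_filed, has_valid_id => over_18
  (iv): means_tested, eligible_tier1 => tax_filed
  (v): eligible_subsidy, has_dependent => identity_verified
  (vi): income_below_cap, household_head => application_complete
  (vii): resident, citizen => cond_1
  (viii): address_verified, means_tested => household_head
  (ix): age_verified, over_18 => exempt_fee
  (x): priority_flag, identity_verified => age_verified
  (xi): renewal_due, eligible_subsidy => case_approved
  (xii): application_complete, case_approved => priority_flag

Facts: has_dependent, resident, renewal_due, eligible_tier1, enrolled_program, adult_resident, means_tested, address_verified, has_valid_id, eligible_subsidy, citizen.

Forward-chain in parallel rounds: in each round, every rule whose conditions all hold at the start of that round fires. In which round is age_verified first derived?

[1] (i) [adult_resident, resident => income_below_cap]; (ii) [renewal_due => notify_finance]; (iv) [means_tested, eligible_tier1 => tax_filed]; (v) [eligible_subsidy, has_dependent => identity_verified]; (vii) [resident, citizen => cond_1]; (viii) [address_verified, means_tested => household_head]; (xi) [renewal_due, eligible_subsidy => case_approved]. ⇒ new: income_below_cap, notify_finance, tax_filed, identity_verified, cond_1, household_head, case_approved.
[2] (iii) [tax_filed, has_valid_id => over_18]; (vi) [income_below_cap, household_head => application_complete]. ⇒ new: over_18, application_complete.
[3] (xii) [application_complete, case_approved => priority_flag]. ⇒ new: priority_flag.
[4] (x) [priority_flag, identity_verified => age_verified]. ⇒ new: age_verified.
age_verified first appears in round 4.

4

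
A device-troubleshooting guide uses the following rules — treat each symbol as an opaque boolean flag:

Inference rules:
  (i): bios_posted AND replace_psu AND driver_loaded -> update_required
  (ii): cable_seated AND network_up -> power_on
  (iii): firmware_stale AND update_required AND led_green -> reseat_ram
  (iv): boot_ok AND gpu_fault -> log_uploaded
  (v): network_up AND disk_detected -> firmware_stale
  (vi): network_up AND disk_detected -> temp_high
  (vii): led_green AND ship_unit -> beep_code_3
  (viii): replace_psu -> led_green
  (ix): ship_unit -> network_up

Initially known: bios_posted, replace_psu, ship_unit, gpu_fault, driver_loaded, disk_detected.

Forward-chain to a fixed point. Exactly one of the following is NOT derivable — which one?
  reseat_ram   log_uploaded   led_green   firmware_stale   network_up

log_uploaded

[1] (i) [bios_posted AND replace_psu AND driver_loaded -> update_required]; (viii) [replace_psu -> led_green]; (ix) [ship_unit -> network_up]. ⇒ new: update_required, led_green, network_up.
[2] (v) [network_up AND disk_detected -> firmware_stale]; (vi) [network_up AND disk_detected -> temp_high]; (vii) [led_green AND ship_unit -> beep_code_3]. ⇒ new: firmware_stale, temp_high, beep_code_3.
[3] (iii) [firmware_stale AND update_required AND led_green -> reseat_ram]. ⇒ new: reseat_ram.
Derived: led_green (round 1), network_up (round 1), reseat_ram (round 3), firmware_stale (round 2). log_uploaded never appears in any round.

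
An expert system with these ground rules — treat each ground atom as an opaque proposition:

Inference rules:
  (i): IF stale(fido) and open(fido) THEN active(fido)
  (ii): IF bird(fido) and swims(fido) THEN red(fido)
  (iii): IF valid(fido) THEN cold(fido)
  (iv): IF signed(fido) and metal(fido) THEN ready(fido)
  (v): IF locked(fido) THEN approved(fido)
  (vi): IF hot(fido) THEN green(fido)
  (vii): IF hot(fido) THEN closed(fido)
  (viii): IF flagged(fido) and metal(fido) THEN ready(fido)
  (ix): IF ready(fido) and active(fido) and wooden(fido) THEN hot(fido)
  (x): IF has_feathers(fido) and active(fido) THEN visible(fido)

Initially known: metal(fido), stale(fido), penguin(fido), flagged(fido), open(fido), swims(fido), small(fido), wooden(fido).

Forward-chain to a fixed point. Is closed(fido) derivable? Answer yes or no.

yes

Round 1: (i) [IF stale(fido) and open(fido) THEN active(fido)]; (viii) [IF flagged(fido) and metal(fido) THEN ready(fido)]. Adds active(fido), ready(fido).
Round 2: (ix) [IF ready(fido) and active(fido) and wooden(fido) THEN hot(fido)]. Adds hot(fido).
Round 3: (vi) [IF hot(fido) THEN green(fido)]; (vii) [IF hot(fido) THEN closed(fido)]. Adds green(fido), closed(fido).
closed(fido) appears in round 3, so it is derivable.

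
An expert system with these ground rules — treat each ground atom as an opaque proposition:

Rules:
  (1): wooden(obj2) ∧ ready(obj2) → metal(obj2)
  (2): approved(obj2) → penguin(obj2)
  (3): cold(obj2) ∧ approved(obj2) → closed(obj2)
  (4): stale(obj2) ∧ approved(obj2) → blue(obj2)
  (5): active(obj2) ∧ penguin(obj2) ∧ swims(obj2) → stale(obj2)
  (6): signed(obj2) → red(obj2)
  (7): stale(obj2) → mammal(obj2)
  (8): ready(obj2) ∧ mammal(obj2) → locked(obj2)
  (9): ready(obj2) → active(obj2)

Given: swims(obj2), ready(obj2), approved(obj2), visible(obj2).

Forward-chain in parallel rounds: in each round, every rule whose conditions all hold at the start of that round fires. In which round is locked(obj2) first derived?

4

Round 1: (2) [approved(obj2) → penguin(obj2)]; (9) [ready(obj2) → active(obj2)]. Adds penguin(obj2), active(obj2).
Round 2: (5) [active(obj2) ∧ penguin(obj2) ∧ swims(obj2) → stale(obj2)]. Adds stale(obj2).
Round 3: (4) [stale(obj2) ∧ approved(obj2) → blue(obj2)]; (7) [stale(obj2) → mammal(obj2)]. Adds blue(obj2), mammal(obj2).
Round 4: (8) [ready(obj2) ∧ mammal(obj2) → locked(obj2)]. Adds locked(obj2).
locked(obj2) first appears in round 4.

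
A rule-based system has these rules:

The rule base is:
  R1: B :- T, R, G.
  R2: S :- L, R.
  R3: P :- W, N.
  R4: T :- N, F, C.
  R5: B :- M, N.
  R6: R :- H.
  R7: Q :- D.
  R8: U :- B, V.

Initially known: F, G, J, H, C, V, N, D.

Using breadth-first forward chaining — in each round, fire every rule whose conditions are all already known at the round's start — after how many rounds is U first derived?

3

Round 1 fires R4, R6, R7, giving T, R, Q.
Round 2 fires R1, giving B.
Round 3 fires R8, giving U.
U first appears in round 3.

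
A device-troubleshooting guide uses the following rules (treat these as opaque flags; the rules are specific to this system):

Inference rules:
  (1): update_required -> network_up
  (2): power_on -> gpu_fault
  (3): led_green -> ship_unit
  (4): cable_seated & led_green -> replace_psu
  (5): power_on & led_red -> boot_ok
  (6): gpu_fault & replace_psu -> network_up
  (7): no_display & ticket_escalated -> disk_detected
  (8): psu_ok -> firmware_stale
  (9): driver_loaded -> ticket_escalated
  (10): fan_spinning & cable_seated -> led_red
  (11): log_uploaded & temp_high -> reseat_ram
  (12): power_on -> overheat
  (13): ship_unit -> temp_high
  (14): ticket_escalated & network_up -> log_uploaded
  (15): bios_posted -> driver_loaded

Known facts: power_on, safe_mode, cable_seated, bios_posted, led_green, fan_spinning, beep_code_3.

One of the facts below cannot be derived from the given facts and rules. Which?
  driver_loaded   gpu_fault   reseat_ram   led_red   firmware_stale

Round 1: (2) [power_on -> gpu_fault]; (3) [led_green -> ship_unit]; (4) [cable_seated & led_green -> replace_psu]; (10) [fan_spinning & cable_seated -> led_red]; (12) [power_on -> overheat]; (15) [bios_posted -> driver_loaded]. Adds gpu_fault, ship_unit, replace_psu, led_red, overheat, driver_loaded.
Round 2: (5) [power_on & led_red -> boot_ok]; (6) [gpu_fault & replace_psu -> network_up]; (9) [driver_loaded -> ticket_escalated]; (13) [ship_unit -> temp_high]. Adds boot_ok, network_up, ticket_escalated, temp_high.
Round 3: (14) [ticket_escalated & network_up -> log_uploaded]. Adds log_uploaded.
Round 4: (11) [log_uploaded & temp_high -> reseat_ram]. Adds reseat_ram.
Derived: gpu_fault (round 1), driver_loaded (round 1), reseat_ram (round 4), led_red (round 1). firmware_stale never appears in any round.

firmware_stale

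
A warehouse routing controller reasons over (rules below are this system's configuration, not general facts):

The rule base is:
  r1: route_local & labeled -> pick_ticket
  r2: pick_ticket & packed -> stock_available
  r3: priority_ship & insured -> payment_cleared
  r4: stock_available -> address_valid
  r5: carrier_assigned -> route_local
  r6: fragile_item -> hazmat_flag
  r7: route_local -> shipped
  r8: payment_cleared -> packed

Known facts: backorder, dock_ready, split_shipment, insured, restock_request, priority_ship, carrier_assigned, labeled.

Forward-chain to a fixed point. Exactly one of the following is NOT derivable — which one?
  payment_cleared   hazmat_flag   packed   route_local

hazmat_flag

Round 1 — r3, r5, derive payment_cleared, route_local.
Round 2 — r1, r7, r8, derive pick_ticket, shipped, packed.
Round 3 — r2, derive stock_available.
Round 4 — r4, derive address_valid.
Derived: route_local (round 1), packed (round 2), payment_cleared (round 1). hazmat_flag never appears in any round.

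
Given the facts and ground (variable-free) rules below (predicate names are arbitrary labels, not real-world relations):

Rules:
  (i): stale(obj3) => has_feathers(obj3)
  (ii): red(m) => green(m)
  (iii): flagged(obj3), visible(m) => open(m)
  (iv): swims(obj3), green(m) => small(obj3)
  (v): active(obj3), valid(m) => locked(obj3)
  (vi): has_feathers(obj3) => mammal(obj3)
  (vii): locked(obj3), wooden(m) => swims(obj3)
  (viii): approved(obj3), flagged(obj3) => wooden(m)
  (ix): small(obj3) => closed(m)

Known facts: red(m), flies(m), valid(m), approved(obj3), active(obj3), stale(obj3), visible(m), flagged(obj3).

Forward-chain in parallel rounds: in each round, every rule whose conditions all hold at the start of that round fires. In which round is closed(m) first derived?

4

Round 1: (i) [stale(obj3) => has_feathers(obj3)]; (ii) [red(m) => green(m)]; (iii) [flagged(obj3), visible(m) => open(m)]; (v) [active(obj3), valid(m) => locked(obj3)]; (viii) [approved(obj3), flagged(obj3) => wooden(m)]. Adds has_feathers(obj3), green(m), open(m), locked(obj3), wooden(m).
Round 2: (vi) [has_feathers(obj3) => mammal(obj3)]; (vii) [locked(obj3), wooden(m) => swims(obj3)]. Adds mammal(obj3), swims(obj3).
Round 3: (iv) [swims(obj3), green(m) => small(obj3)]. Adds small(obj3).
Round 4: (ix) [small(obj3) => closed(m)]. Adds closed(m).
closed(m) first appears in round 4.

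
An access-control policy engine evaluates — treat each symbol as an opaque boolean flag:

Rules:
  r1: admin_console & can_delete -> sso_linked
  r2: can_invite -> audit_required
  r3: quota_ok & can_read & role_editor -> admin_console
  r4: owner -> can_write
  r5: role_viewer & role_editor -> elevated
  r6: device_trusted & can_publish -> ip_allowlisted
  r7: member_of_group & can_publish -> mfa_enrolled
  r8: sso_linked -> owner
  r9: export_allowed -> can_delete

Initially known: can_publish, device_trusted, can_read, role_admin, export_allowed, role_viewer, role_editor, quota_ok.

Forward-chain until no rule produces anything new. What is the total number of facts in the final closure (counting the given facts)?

15

[1] r3 [quota_ok & can_read & role_editor -> admin_console]; r5 [role_viewer & role_editor -> elevated]; r6 [device_trusted & can_publish -> ip_allowlisted]; r9 [export_allowed -> can_delete]. ⇒ new: admin_console, elevated, ip_allowlisted, can_delete.
[2] r1 [admin_console & can_delete -> sso_linked]. ⇒ new: sso_linked.
[3] r8 [sso_linked -> owner]. ⇒ new: owner.
[4] r4 [owner -> can_write]. ⇒ new: can_write.
Closure: {admin_console, can_delete, can_publish, can_read, can_write, device_trusted, elevated, export_allowed, ip_allowlisted, owner, quota_ok, role_admin, role_editor, role_viewer, sso_linked} — 15 facts.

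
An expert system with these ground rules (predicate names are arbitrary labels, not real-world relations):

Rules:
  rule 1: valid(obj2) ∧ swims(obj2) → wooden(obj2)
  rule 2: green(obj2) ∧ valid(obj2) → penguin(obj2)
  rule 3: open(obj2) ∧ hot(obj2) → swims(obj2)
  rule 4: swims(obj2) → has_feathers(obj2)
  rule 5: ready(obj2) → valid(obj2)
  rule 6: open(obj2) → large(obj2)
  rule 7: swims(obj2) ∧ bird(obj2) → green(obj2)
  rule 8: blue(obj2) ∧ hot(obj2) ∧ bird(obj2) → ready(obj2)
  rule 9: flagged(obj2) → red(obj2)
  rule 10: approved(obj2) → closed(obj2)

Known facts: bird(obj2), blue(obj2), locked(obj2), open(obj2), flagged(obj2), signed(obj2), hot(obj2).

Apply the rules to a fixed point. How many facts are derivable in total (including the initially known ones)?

16

Round 1: rule 3 [open(obj2) ∧ hot(obj2) → swims(obj2)]; rule 6 [open(obj2) → large(obj2)]; rule 8 [blue(obj2) ∧ hot(obj2) ∧ bird(obj2) → ready(obj2)]; rule 9 [flagged(obj2) → red(obj2)]. Adds swims(obj2), large(obj2), ready(obj2), red(obj2).
Round 2: rule 4 [swims(obj2) → has_feathers(obj2)]; rule 5 [ready(obj2) → valid(obj2)]; rule 7 [swims(obj2) ∧ bird(obj2) → green(obj2)]. Adds has_feathers(obj2), valid(obj2), green(obj2).
Round 3: rule 1 [valid(obj2) ∧ swims(obj2) → wooden(obj2)]; rule 2 [green(obj2) ∧ valid(obj2) → penguin(obj2)]. Adds wooden(obj2), penguin(obj2).
Closure: {bird(obj2), blue(obj2), flagged(obj2), green(obj2), has_feathers(obj2), hot(obj2), large(obj2), locked(obj2), open(obj2), penguin(obj2), ready(obj2), red(obj2), signed(obj2), swims(obj2), valid(obj2), wooden(obj2)} — 16 facts.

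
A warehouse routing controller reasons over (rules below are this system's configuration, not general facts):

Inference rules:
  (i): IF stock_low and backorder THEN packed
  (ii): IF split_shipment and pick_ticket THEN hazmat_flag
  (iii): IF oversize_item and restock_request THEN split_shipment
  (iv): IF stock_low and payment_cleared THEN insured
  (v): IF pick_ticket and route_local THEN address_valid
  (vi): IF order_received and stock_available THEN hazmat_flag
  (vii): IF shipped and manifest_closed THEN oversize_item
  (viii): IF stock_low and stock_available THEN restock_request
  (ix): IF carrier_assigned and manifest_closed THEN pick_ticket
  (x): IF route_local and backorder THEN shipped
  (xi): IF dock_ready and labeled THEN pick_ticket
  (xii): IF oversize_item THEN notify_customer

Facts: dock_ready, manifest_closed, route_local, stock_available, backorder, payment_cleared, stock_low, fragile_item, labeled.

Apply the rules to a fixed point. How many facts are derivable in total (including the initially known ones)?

19

Round 1: (i) [IF stock_low and backorder THEN packed]; (iv) [IF stock_low and payment_cleared THEN insured]; (viii) [IF stock_low and stock_available THEN restock_request]; (x) [IF route_local and backorder THEN shipped]; (xi) [IF dock_ready and labeled THEN pick_ticket]. New: packed, insured, restock_request, shipped, pick_ticket.
Round 2: (v) [IF pick_ticket and route_local THEN address_valid]; (vii) [IF shipped and manifest_closed THEN oversize_item]. New: address_valid, oversize_item.
Round 3: (iii) [IF oversize_item and restock_request THEN split_shipment]; (xii) [IF oversize_item THEN notify_customer]. New: split_shipment, notify_customer.
Round 4: (ii) [IF split_shipment and pick_ticket THEN hazmat_flag]. New: hazmat_flag.
Closure: {address_valid, backorder, dock_ready, fragile_item, hazmat_flag, insured, labeled, manifest_closed, notify_customer, oversize_item, packed, payment_cleared, pick_ticket, restock_request, route_local, shipped, split_shipment, stock_available, stock_low} — 19 facts.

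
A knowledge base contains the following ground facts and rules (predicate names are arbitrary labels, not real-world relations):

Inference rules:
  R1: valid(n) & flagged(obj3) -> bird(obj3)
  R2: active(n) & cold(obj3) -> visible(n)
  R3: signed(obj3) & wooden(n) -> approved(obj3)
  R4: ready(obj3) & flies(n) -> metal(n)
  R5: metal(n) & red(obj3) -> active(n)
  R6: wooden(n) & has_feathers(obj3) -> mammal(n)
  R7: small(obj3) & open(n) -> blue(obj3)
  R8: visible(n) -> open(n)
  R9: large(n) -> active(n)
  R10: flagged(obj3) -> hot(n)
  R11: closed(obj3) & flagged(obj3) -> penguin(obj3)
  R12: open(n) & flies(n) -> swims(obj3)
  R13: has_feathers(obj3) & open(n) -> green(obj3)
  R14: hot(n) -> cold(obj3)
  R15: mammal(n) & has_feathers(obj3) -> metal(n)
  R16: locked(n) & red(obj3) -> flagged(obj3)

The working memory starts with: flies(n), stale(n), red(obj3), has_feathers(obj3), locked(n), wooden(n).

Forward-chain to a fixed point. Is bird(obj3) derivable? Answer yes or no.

no

Round 1 fires R6, R16, giving mammal(n), flagged(obj3).
Round 2 fires R10, R15, giving hot(n), metal(n).
Round 3 fires R5, R14, giving active(n), cold(obj3).
Round 4 fires R2, giving visible(n).
Round 5 fires R8, giving open(n).
Round 6 fires R12, R13, giving swims(obj3), green(obj3).
Fixed point reached. bird(obj3) is concluded only by R1; R1 needs valid(n) (never derived).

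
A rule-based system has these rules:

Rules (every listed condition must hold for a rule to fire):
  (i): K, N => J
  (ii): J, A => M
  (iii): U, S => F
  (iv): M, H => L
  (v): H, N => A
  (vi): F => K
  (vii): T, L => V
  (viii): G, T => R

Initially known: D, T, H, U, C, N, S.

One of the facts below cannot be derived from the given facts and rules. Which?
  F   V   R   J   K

Round 1 — (iii), (v), derive F, A.
Round 2 — (vi), derive K.
Round 3 — (i), derive J.
Round 4 — (ii), derive M.
Round 5 — (iv), derive L.
Round 6 — (vii), derive V.
Derived: V (round 6), K (round 2), F (round 1), J (round 3). R never appears in any round.

R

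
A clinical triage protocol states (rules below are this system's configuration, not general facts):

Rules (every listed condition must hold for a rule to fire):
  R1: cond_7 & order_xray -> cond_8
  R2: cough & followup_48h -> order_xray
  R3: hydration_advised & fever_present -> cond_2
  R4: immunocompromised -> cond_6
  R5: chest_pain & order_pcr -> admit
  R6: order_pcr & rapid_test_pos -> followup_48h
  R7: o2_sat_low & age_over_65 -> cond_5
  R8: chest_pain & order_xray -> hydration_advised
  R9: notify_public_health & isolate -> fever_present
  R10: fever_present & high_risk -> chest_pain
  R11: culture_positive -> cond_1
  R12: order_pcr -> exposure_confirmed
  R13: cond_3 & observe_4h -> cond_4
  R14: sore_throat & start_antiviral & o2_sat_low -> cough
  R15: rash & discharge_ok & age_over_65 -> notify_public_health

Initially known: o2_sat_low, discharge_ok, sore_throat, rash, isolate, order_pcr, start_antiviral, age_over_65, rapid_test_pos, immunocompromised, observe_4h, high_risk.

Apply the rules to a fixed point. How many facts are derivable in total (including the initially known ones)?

24

[1] R4 [immunocompromised -> cond_6]; R6 [order_pcr & rapid_test_pos -> followup_48h]; R7 [o2_sat_low & age_over_65 -> cond_5]; R12 [order_pcr -> exposure_confirmed]; R14 [sore_throat & start_antiviral & o2_sat_low -> cough]; R15 [rash & discharge_ok & age_over_65 -> notify_public_health]. ⇒ new: cond_6, followup_48h, cond_5, exposure_confirmed, cough, notify_public_health.
[2] R2 [cough & followup_48h -> order_xray]; R9 [notify_public_health & isolate -> fever_present]. ⇒ new: order_xray, fever_present.
[3] R10 [fever_present & high_risk -> chest_pain]. ⇒ new: chest_pain.
[4] R5 [chest_pain & order_pcr -> admit]; R8 [chest_pain & order_xray -> hydration_advised]. ⇒ new: admit, hydration_advised.
[5] R3 [hydration_advised & fever_present -> cond_2]. ⇒ new: cond_2.
Closure: {admit, age_over_65, chest_pain, cond_2, cond_5, cond_6, cough, discharge_ok, exposure_confirmed, fever_present, followup_48h, high_risk, hydration_advised, immunocompromised, isolate, notify_public_health, o2_sat_low, observe_4h, order_pcr, order_xray, rapid_test_pos, rash, sore_throat, start_antiviral} — 24 facts.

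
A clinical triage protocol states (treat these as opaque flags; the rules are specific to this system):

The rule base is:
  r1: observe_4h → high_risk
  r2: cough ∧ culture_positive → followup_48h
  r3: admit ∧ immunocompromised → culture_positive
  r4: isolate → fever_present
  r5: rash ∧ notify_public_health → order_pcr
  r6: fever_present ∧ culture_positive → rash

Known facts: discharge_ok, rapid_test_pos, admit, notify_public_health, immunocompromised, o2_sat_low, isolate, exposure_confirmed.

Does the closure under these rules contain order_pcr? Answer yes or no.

yes

Round 1: r3 [admit ∧ immunocompromised → culture_positive]; r4 [isolate → fever_present]. Adds culture_positive, fever_present.
Round 2: r6 [fever_present ∧ culture_positive → rash]. Adds rash.
Round 3: r5 [rash ∧ notify_public_health → order_pcr]. Adds order_pcr.
order_pcr appears in round 3, so it is derivable.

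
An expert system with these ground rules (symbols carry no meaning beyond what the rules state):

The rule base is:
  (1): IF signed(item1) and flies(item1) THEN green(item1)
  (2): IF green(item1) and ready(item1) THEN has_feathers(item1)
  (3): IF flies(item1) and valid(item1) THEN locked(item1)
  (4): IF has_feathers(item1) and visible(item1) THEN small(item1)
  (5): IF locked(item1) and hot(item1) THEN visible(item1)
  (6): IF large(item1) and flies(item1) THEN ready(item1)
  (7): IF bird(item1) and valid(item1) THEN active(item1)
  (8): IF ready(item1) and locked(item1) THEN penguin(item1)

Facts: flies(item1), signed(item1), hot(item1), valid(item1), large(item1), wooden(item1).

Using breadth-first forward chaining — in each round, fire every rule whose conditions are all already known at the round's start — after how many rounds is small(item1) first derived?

Round 1 — (1), (3), (6), derive green(item1), locked(item1), ready(item1).
Round 2 — (2), (5), (8), derive has_feathers(item1), visible(item1), penguin(item1).
Round 3 — (4), derive small(item1).
small(item1) first appears in round 3.

3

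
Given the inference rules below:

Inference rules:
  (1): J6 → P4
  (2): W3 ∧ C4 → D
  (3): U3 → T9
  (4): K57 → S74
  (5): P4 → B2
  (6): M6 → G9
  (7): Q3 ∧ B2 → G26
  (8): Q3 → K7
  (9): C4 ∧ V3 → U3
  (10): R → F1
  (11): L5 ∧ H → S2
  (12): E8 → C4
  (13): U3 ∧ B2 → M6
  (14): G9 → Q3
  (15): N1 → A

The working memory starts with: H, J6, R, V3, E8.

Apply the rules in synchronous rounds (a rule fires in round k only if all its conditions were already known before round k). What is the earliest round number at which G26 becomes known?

Round 1: (1) [J6 → P4]; (10) [R → F1]; (12) [E8 → C4]. Adds P4, F1, C4.
Round 2: (5) [P4 → B2]; (9) [C4 ∧ V3 → U3]. Adds B2, U3.
Round 3: (3) [U3 → T9]; (13) [U3 ∧ B2 → M6]. Adds T9, M6.
Round 4: (6) [M6 → G9]. Adds G9.
Round 5: (14) [G9 → Q3]. Adds Q3.
Round 6: (7) [Q3 ∧ B2 → G26]; (8) [Q3 → K7]. Adds G26, K7.
G26 first appears in round 6.

6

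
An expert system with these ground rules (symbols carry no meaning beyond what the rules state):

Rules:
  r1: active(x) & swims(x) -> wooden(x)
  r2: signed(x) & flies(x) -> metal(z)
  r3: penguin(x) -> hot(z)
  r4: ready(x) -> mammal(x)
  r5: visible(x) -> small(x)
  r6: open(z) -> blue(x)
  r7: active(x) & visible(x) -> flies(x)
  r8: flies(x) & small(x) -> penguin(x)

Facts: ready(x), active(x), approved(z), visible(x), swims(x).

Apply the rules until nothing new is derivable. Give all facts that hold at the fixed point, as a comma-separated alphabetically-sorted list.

Round 1 — r1, r4, r5, r7, derive wooden(x), mammal(x), small(x), flies(x).
Round 2 — r8, derive penguin(x).
Round 3 — r3, derive hot(z).

active(x), approved(z), flies(x), hot(z), mammal(x), penguin(x), ready(x), small(x), swims(x), visible(x), wooden(x)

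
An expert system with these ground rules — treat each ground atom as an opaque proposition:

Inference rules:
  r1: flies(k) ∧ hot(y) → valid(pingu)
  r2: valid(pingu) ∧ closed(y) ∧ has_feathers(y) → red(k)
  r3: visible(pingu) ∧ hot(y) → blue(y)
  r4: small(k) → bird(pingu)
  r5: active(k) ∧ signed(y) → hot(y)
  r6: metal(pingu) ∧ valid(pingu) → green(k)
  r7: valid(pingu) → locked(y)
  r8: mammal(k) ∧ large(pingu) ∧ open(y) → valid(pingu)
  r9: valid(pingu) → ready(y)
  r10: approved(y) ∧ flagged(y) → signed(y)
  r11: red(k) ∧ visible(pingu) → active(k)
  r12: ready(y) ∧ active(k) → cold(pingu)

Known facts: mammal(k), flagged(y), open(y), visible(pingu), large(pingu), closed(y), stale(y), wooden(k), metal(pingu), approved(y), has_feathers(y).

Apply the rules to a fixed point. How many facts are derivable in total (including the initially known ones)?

21

Round 1: r8 [mammal(k) ∧ large(pingu) ∧ open(y) → valid(pingu)]; r10 [approved(y) ∧ flagged(y) → signed(y)]. New: valid(pingu), signed(y).
Round 2: r2 [valid(pingu) ∧ closed(y) ∧ has_feathers(y) → red(k)]; r6 [metal(pingu) ∧ valid(pingu) → green(k)]; r7 [valid(pingu) → locked(y)]; r9 [valid(pingu) → ready(y)]. New: red(k), green(k), locked(y), ready(y).
Round 3: r11 [red(k) ∧ visible(pingu) → active(k)]. New: active(k).
Round 4: r5 [active(k) ∧ signed(y) → hot(y)]; r12 [ready(y) ∧ active(k) → cold(pingu)]. New: hot(y), cold(pingu).
Round 5: r3 [visible(pingu) ∧ hot(y) → blue(y)]. New: blue(y).
Closure: {active(k), approved(y), blue(y), closed(y), cold(pingu), flagged(y), green(k), has_feathers(y), hot(y), large(pingu), locked(y), mammal(k), metal(pingu), open(y), ready(y), red(k), signed(y), stale(y), valid(pingu), visible(pingu), wooden(k)} — 21 facts.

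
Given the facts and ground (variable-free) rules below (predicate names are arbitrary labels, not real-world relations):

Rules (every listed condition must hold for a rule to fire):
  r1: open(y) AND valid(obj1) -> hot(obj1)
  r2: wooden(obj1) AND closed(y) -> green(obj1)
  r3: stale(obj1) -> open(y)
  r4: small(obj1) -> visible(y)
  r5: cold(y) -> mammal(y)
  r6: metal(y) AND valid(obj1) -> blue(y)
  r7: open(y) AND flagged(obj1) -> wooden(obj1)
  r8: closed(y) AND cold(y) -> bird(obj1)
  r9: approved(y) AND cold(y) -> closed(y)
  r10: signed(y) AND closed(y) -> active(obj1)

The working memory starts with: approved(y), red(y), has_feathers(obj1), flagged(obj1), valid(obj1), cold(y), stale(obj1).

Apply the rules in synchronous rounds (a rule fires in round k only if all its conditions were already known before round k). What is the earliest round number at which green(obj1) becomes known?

Round 1: r3 [stale(obj1) -> open(y)]; r5 [cold(y) -> mammal(y)]; r9 [approved(y) AND cold(y) -> closed(y)]. Adds open(y), mammal(y), closed(y).
Round 2: r1 [open(y) AND valid(obj1) -> hot(obj1)]; r7 [open(y) AND flagged(obj1) -> wooden(obj1)]; r8 [closed(y) AND cold(y) -> bird(obj1)]. Adds hot(obj1), wooden(obj1), bird(obj1).
Round 3: r2 [wooden(obj1) AND closed(y) -> green(obj1)]. Adds green(obj1).
green(obj1) first appears in round 3.

3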